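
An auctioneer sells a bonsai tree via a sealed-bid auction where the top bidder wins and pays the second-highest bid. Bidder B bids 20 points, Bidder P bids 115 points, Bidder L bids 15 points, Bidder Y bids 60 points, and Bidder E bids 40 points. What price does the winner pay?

Price paid: 60 points.

Bids in descending order: Bidder P 115 points > Bidder Y 60 points > Bidder E 40 points > Bidder B 20 points > Bidder L 15 points.
Bidder P is the highest bidder, so Bidder P wins.
Under the second-price rule, the price is the second-highest bid: 60 points.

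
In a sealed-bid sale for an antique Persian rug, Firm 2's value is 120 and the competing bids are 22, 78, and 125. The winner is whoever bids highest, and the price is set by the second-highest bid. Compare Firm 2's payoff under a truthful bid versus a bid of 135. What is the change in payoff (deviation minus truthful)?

The highest competing bid is 125.
Bidding truthfully at 120: the top bid is 125 (a rival), so Firm 2 loses. Payoff = 0.
Bidding 135: Firm 2 has the top bid, wins, and pays the second-highest bid 125. Payoff = 120 − 125 = -5.
Change = -5 − 0 = -5.
This is the dominant-strategy logic: truthful bidding weakly beats any alternative.

Payoff change: -5.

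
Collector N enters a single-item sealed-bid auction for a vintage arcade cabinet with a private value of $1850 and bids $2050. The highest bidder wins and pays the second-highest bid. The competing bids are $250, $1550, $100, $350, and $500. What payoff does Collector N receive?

Highest competing bid: $1550.
Collector N's bid $2050 is the highest overall, so Collector N wins and pays the second-highest bid, $1550.
Payoff = value − price = $1850 − $1550 = $300.

Collector N's payoff: $300.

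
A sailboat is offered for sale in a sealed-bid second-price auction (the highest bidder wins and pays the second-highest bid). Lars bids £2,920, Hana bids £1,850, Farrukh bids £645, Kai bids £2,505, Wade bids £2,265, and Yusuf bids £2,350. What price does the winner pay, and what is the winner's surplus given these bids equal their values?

Price £2,505; surplus £415.

Ordered from highest: Lars £2,920 > Kai £2,505 > Yusuf £2,350 > Wade £2,265 > Hana £1,850 > Farrukh £645.
Lars is the highest bidder, so Lars wins.
Under the second-price rule, the price is the second-highest bid: £2,505.
Surplus = £2,920 − £2,505 = £415.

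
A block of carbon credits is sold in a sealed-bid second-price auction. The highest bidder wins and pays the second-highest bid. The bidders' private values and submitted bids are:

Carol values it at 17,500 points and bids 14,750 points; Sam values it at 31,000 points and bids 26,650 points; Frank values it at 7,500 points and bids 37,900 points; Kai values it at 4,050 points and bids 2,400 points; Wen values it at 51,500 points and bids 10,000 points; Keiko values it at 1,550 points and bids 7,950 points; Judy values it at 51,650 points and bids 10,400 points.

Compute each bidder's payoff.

Payoffs: Carol 0 points, Sam 0 points, Frank -19,150 points, Kai 0 points, Wen 0 points, Keiko 0 points, Judy 0 points.

Ranking the bids: Frank 37,900 points; Sam 26,650 points; Carol 14,750 points; Judy 10,400 points; Wen 10,000 points; Keiko 7,950 points; Kai 2,400 points.
Frank has the top bid and wins; the price is the second-highest bid, 26,650 points.
Frank's payoff = 7,500 points − 26,650 points = -19,150 points. All other bidders lose, so their payoff is 0.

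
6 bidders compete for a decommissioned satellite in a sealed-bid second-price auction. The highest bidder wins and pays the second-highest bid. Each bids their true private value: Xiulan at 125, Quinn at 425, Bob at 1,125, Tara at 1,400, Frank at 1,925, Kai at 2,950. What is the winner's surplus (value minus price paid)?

Winner's surplus: 1,025.

Ranking the bids: Kai 2,950, then Frank 1,925, then Tara 1,400, then Bob 1,125, then Quinn 425, then Xiulan 125.
Kai wins with the top bid and pays the second-highest, 1,925.
Surplus = 2,950 − 1,925 = 1,025.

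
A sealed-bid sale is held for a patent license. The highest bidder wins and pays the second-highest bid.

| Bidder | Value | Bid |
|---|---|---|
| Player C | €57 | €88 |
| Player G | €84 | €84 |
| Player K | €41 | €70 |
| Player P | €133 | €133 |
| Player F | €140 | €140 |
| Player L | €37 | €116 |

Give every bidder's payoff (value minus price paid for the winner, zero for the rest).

Bids in descending order: Player F €140, then Player P €133, then Player L €116, then Player C €88, then Player G €84, then Player K €70.
Player F has the top bid and wins; the price is the second-highest bid, €133.
Player F's payoff = €140 − €133 = €7. All other bidders lose, so their payoff is 0.

Player C €0, Player G €0, Player K €0, Player P €0, Player F €7, Player L €0.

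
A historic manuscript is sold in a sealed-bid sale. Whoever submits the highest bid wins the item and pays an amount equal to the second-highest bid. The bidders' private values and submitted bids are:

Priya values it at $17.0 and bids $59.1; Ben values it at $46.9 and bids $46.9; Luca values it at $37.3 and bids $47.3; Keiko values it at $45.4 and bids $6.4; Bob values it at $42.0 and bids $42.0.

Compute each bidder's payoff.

Priya -$30.3, Ben $0.0, Luca $0.0, Keiko $0.0, Bob $0.0.

Sorted high to low: Priya $59.1 > Luca $47.3 > Ben $46.9 > Bob $42.0 > Keiko $6.4.
Priya has the top bid and wins; the price is the second-highest bid, $47.3.
Priya's payoff = $17.0 − $47.3 = -$30.3. All other bidders lose, so their payoff is 0.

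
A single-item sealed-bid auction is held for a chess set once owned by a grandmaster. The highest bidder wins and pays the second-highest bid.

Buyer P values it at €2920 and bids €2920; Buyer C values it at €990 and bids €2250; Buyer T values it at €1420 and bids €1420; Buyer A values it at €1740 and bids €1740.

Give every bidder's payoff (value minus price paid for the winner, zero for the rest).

Ranking the bids: Buyer P €2920; Buyer C €2250; Buyer A €1740; Buyer T €1420.
Buyer P has the top bid and wins; the price is the second-highest bid, €2250.
Buyer P's payoff = €2920 − €2250 = €670. All other bidders lose, so their payoff is 0.

Payoffs: Buyer P €670, Buyer C €0, Buyer T €0, Buyer A €0.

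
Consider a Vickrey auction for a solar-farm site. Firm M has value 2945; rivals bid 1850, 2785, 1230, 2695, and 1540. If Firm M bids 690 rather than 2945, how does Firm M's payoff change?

Payoff change: -160.

The highest competing bid is 2785.
Bidding truthfully at 2945: Firm M has the top bid, wins, and pays the second-highest bid 2785. Payoff = 2945 − 2785 = 160.
Bidding 690: the top bid is 2785 (a rival), so Firm M loses. Payoff = 0.
Change = 0 − 160 = -160.
Deviating from a truthful bid can only lose payoff in a second-price auction — never gain.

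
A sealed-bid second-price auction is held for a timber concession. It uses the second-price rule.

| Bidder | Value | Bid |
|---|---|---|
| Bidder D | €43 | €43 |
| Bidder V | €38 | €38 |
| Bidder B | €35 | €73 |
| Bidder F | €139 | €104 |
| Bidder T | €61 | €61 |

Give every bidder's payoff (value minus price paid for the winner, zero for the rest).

Payoffs: Bidder D €0, Bidder V €0, Bidder B €0, Bidder F €66, Bidder T €0.

Bids in descending order: Bidder F €104 > Bidder B €73 > Bidder T €61 > Bidder D €43 > Bidder V €38.
Bidder F has the top bid and wins; the price is the second-highest bid, €73.
Bidder F's payoff = €139 − €73 = €66. All other bidders lose, so their payoff is 0.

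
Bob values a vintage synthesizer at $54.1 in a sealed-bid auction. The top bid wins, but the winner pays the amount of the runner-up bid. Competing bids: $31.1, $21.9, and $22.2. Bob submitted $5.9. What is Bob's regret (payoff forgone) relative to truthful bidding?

The highest competing bid is $31.1.
Bidding truthfully at $54.1: Bob has the top bid, wins, and pays the second-highest bid $31.1. Payoff = $54.1 − $31.1 = $23.0.
Bidding $5.9: the top bid is $31.1 (a rival), so Bob loses. Payoff = $0.0.
Regret = truthful payoff − actual payoff = $23.0 − $0.0 = $23.0.

$23.0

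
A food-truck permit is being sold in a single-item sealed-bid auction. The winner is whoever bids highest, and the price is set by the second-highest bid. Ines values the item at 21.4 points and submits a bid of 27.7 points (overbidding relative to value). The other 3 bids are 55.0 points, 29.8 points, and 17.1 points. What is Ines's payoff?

0.0 points

Highest competing bid: 55.0 points.
Ines's bid 27.7 points is not the highest, so Ines loses, pays nothing, and earns zero payoff.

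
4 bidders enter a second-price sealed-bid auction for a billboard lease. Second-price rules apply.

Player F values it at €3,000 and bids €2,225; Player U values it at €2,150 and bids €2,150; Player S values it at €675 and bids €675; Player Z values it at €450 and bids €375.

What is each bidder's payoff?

Payoffs: Player F €850, Player U €0, Player S €0, Player Z €0.

Ordered from highest: Player F €2,225, then Player U €2,150, then Player S €675, then Player Z €375.
Player F has the top bid and wins; the price is the second-highest bid, €2,150.
Player F's payoff = €3,000 − €2,150 = €850. All other bidders lose, so their payoff is 0.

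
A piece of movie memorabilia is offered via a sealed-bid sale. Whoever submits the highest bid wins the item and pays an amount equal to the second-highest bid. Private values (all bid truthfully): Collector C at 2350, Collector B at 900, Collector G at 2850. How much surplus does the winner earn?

Ordered from highest: Collector G 2850 > Collector C 2350 > Collector B 900.
Collector G wins with the top bid and pays the second-highest, 2350.
Surplus = 2850 − 2350 = 500.

Surplus = 500.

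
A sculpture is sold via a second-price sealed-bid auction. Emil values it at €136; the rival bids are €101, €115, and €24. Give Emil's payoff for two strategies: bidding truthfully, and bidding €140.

The highest competing bid is €115.
Bidding truthfully at €136: Emil has the top bid, wins, and pays the second-highest bid €115. Payoff = €136 − €115 = €21.
Bidding €140: Emil has the top bid, wins, and pays the second-highest bid €115. Payoff = €136 − €115 = €21.
The bid only affects whether you win, not the price — here both bids land on the same side of the top rival bid, so the deviation is payoff-neutral.

Truthful: €21; alternative: €21.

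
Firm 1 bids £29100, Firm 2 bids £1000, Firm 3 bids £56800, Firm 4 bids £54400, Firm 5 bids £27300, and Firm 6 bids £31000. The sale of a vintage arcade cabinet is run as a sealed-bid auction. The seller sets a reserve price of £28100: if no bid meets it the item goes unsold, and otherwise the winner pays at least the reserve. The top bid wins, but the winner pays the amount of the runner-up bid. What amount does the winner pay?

£54400

Ranking the bids: Firm 3 £56800 > Firm 4 £54400 > Firm 6 £31000 > Firm 1 £29100 > Firm 5 £27300 > Firm 2 £1000.
Firm 3 has the highest bid, so Firm 3 wins.
The second-highest bid is £54400, which exceeds the reserve, so that sets the price.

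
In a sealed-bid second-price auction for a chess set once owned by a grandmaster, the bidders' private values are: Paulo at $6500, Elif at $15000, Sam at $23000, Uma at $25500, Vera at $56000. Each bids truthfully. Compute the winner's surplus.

Bids in descending order: Vera $56000; Uma $25500; Sam $23000; Elif $15000; Paulo $6500.
Vera wins with the top bid and pays the second-highest, $25500.
Surplus = $56000 − $25500 = $30500.

$30500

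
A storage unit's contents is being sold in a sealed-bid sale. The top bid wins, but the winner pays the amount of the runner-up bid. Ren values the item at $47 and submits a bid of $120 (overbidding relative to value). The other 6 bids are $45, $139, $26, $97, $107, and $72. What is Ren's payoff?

Payoff = $0.

Highest competing bid: $139.
Ren's bid $120 is not the highest, so Ren loses, pays nothing, and earns zero payoff.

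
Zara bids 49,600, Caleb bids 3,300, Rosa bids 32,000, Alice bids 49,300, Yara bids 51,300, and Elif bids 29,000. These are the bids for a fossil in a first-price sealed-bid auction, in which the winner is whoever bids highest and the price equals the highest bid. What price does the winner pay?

Ordered from highest: Yara 51,300; Zara 49,600; Alice 49,300; Rosa 32,000; Elif 29,000; Caleb 3,300.
Yara is the highest bidder, so Yara wins.
Under the first-price rule, the price is the highest bid: 51,300.

51,300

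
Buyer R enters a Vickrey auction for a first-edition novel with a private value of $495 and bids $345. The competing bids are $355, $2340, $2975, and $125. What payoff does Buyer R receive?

$0

Highest competing bid: $2975.
Buyer R's bid $345 is not the highest, so Buyer R loses, pays nothing, and earns zero payoff.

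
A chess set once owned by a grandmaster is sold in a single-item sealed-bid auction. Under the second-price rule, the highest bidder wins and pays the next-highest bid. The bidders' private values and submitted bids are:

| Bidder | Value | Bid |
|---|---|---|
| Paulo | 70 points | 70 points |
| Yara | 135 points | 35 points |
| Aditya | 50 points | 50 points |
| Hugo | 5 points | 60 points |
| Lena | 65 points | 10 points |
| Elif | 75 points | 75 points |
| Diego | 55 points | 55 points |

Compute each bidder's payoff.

Paulo 0 points, Yara 0 points, Aditya 0 points, Hugo 0 points, Lena 0 points, Elif 5 points, Diego 0 points.

Sorted high to low: Elif 75 points; Paulo 70 points; Hugo 60 points; Diego 55 points; Aditya 50 points; Yara 35 points; Lena 10 points.
Elif has the top bid and wins; the price is the second-highest bid, 70 points.
Elif's payoff = 75 points − 70 points = 5 points. All other bidders lose, so their payoff is 0.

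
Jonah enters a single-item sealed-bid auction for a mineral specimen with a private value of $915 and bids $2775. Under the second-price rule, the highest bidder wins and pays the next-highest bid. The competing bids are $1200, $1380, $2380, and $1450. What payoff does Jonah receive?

Jonah's payoff: -$1465.

Highest competing bid: $2380.
Jonah's bid $2775 is the highest overall, so Jonah wins and pays the second-highest bid, $2380.
Payoff = value − price = $915 − $2380 = -$1465.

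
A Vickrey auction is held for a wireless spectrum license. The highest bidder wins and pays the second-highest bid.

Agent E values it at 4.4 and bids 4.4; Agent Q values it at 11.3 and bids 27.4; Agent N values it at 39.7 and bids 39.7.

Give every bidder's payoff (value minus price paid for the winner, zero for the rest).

Bids in descending order: Agent N 39.7, then Agent Q 27.4, then Agent E 4.4.
Agent N has the top bid and wins; the price is the second-highest bid, 27.4.
Agent N's payoff = 39.7 − 27.4 = 12.3. All other bidders lose, so their payoff is 0.

Payoffs: Agent E 0.0, Agent Q 0.0, Agent N 12.3.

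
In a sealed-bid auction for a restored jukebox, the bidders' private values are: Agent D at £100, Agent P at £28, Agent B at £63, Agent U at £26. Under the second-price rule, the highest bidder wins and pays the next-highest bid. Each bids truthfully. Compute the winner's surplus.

Ordered from highest: Agent D £100; Agent B £63; Agent P £28; Agent U £26.
Agent D wins with the top bid and pays the second-highest, £63.
Surplus = £100 − £63 = £37.

Winner's surplus: £37.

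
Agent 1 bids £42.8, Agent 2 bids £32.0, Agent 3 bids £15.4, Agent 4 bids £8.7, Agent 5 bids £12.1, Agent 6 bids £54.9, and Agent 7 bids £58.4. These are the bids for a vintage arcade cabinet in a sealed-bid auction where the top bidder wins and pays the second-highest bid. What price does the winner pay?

£54.9

Bids in descending order: Agent 7 £58.4, then Agent 6 £54.9, then Agent 1 £42.8, then Agent 2 £32.0, then Agent 3 £15.4, then Agent 5 £12.1, then Agent 4 £8.7.
Agent 7 is the highest bidder, so Agent 7 wins.
Under the second-price rule, the price is the second-highest bid: £54.9.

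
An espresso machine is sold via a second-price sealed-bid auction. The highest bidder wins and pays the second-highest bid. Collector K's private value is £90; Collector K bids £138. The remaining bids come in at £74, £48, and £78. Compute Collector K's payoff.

£12

Highest competing bid: £78.
Collector K's bid £138 is the highest overall, so Collector K wins and pays the second-highest bid, £78.
Payoff = value − price = £90 − £78 = £12.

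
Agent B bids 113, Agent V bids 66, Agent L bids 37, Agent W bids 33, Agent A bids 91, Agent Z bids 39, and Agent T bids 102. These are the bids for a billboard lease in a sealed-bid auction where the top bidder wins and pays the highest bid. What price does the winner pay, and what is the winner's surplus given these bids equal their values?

The winner pays 113 for a surplus of 0.

Ordered from highest: Agent B 113, then Agent T 102, then Agent A 91, then Agent V 66, then Agent Z 39, then Agent L 37, then Agent W 33.
Agent B is the highest bidder, so Agent B wins.
Under the first-price rule, the price is the highest bid: 113.
Surplus = 113 − 113 = 0.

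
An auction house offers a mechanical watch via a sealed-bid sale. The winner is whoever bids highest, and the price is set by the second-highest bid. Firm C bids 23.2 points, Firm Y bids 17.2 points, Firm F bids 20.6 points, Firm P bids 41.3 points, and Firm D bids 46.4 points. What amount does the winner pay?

Ranking the bids: Firm D 46.4 points, then Firm P 41.3 points, then Firm C 23.2 points, then Firm F 20.6 points, then Firm Y 17.2 points.
Firm D has the highest bid, so Firm D wins.
The second-highest bid is 41.3 points, so that is what Firm D pays.

Price paid: 41.3 points.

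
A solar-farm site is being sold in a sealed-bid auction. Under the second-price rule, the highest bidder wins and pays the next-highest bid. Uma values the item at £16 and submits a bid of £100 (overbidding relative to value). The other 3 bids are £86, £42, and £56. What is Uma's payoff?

Uma's payoff: -£70.

Highest competing bid: £86.
Uma's bid £100 is the highest overall, so Uma wins and pays the second-highest bid, £86.
Payoff = value − price = £16 − £86 = -£70.
Overbidding won the item at a price above value — truthful bidding would have avoided this loss.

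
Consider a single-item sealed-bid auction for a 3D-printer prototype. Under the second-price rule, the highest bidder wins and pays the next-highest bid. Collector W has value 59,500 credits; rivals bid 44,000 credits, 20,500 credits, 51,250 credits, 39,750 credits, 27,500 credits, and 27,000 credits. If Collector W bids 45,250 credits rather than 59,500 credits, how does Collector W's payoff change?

The highest competing bid is 51,250 credits.
Bidding truthfully at 59,500 credits: Collector W has the top bid, wins, and pays the second-highest bid 51,250 credits. Payoff = 59,500 credits − 51,250 credits = 8,250 credits.
Bidding 45,250 credits: the top bid is 51,250 credits (a rival), so Collector W loses. Payoff = 0 credits.
Change = 0 credits − 8,250 credits = -8,250 credits.
Deviating from a truthful bid can only lose payoff in a second-price auction — never gain.

-8,250 credits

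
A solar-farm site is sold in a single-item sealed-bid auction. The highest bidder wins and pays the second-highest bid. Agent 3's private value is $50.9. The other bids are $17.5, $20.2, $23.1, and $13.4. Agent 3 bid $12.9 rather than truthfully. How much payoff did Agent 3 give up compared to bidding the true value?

The highest competing bid is $23.1.
Bidding truthfully at $50.9: Agent 3 has the top bid, wins, and pays the second-highest bid $23.1. Payoff = $50.9 − $23.1 = $27.8.
Bidding $12.9: the top bid is $23.1 (a rival), so Agent 3 loses. Payoff = $0.0.
Regret = truthful payoff − actual payoff = $27.8 − $0.0 = $27.8.

$27.8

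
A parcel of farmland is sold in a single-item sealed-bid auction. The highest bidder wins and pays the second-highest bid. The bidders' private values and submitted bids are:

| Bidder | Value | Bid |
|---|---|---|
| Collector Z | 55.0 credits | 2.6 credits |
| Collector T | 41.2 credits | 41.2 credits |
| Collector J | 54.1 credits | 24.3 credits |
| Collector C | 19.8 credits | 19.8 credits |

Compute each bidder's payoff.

Ordered from highest: Collector T 41.2 credits; Collector J 24.3 credits; Collector C 19.8 credits; Collector Z 2.6 credits.
Collector T has the top bid and wins; the price is the second-highest bid, 24.3 credits.
Collector T's payoff = 41.2 credits − 24.3 credits = 16.9 credits. All other bidders lose, so their payoff is 0.

Collector Z 0.0 credits, Collector T 16.9 credits, Collector J 0.0 credits, Collector C 0.0 credits.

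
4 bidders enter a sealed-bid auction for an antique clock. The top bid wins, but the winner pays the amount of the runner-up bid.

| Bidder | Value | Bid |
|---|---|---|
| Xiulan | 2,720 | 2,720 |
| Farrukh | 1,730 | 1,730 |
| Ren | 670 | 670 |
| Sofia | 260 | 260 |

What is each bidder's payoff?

Bids in descending order: Xiulan 2,720 > Farrukh 1,730 > Ren 670 > Sofia 260.
Xiulan has the top bid and wins; the price is the second-highest bid, 1,730.
Xiulan's payoff = 2,720 − 1,730 = 990. All other bidders lose, so their payoff is 0.

Payoffs: Xiulan 990, Farrukh 0, Ren 0, Sofia 0.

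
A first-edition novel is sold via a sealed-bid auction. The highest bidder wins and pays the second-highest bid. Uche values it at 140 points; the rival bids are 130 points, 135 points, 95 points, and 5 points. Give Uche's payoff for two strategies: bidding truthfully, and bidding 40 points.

Truthful: 5 points; alternative: 0 points.

The highest competing bid is 135 points.
Bidding truthfully at 140 points: Uche has the top bid, wins, and pays the second-highest bid 135 points. Payoff = 140 points − 135 points = 5 points.
Bidding 40 points: the top bid is 135 points (a rival), so Uche loses. Payoff = 0 points.
Deviating from a truthful bid can only lose payoff in a second-price auction — never gain.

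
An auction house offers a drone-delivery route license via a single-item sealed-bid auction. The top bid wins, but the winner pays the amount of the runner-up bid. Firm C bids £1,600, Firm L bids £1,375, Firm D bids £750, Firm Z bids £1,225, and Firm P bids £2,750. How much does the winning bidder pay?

£1,600

Ranking the bids: Firm P £2,750; Firm C £1,600; Firm L £1,375; Firm Z £1,225; Firm D £750.
Firm P has the highest bid, so Firm P wins.
The second-highest bid is £1,600, so that is what Firm P pays.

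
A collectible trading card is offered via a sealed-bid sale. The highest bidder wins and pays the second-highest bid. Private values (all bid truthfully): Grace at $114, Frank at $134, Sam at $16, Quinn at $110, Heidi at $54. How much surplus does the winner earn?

Surplus = $20.

Ordered from highest: Frank $134 > Grace $114 > Quinn $110 > Heidi $54 > Sam $16.
Frank wins with the top bid and pays the second-highest, $114.
Surplus = $134 − $114 = $20.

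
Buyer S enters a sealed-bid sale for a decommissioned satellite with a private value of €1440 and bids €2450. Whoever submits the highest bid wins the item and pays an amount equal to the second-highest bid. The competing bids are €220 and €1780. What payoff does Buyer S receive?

Highest competing bid: €1780.
Buyer S's bid €2450 is the highest overall, so Buyer S wins and pays the second-highest bid, €1780.
Payoff = value − price = €1440 − €1780 = -€340.
Overbidding won the item at a price above value — truthful bidding would have avoided this loss.

-€340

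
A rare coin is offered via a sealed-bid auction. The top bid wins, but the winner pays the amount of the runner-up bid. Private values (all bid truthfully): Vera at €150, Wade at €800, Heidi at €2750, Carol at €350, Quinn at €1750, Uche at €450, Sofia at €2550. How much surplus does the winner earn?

Ranking the bids: Heidi €2750, then Sofia €2550, then Quinn €1750, then Wade €800, then Uche €450, then Carol €350, then Vera €150.
Heidi wins with the top bid and pays the second-highest, €2550.
Surplus = €2750 − €2550 = €200.

€200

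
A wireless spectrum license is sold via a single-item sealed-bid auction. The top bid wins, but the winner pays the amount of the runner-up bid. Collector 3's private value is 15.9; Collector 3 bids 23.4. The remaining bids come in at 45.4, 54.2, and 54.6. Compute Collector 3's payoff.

0.0

Highest competing bid: 54.6.
Collector 3's bid 23.4 is not the highest, so Collector 3 loses, pays nothing, and earns zero payoff.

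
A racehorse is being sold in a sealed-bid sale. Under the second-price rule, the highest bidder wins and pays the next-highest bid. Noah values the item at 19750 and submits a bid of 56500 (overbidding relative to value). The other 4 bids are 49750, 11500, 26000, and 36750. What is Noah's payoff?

-30000

Highest competing bid: 49750.
Noah's bid 56500 is the highest overall, so Noah wins and pays the second-highest bid, 49750.
Payoff = value − price = 19750 − 49750 = -30000.
Overbidding won the item at a price above value — truthful bidding would have avoided this loss.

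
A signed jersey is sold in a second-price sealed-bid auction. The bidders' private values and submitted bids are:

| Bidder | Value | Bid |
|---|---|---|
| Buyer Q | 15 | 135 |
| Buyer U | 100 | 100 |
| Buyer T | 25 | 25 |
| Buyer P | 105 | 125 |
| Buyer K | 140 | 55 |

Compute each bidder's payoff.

Payoffs: Buyer Q -110, Buyer U 0, Buyer T 0, Buyer P 0, Buyer K 0.

Bids in descending order: Buyer Q 135, then Buyer P 125, then Buyer U 100, then Buyer K 55, then Buyer T 25.
Buyer Q has the top bid and wins; the price is the second-highest bid, 125.
Buyer Q's payoff = 15 − 125 = -110. All other bidders lose, so their payoff is 0.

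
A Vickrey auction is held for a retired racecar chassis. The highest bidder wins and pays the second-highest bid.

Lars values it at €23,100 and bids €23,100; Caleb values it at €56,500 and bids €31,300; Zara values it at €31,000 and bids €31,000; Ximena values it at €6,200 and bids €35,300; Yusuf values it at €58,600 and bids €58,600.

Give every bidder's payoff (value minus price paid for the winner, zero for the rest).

Ranking the bids: Yusuf €58,600, then Ximena €35,300, then Caleb €31,300, then Zara €31,000, then Lars €23,100.
Yusuf has the top bid and wins; the price is the second-highest bid, €35,300.
Yusuf's payoff = €58,600 − €35,300 = €23,300. All other bidders lose, so their payoff is 0.

Lars €0, Caleb €0, Zara €0, Ximena €0, Yusuf €23,300.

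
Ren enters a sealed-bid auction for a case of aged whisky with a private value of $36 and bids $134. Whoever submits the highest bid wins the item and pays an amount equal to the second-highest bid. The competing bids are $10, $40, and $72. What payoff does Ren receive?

Highest competing bid: $72.
Ren's bid $134 is the highest overall, so Ren wins and pays the second-highest bid, $72.
Payoff = value − price = $36 − $72 = -$36.

Payoff = -$36.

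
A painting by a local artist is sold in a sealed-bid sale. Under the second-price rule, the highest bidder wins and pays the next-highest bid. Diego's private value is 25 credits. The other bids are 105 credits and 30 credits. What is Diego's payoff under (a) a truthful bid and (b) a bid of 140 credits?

(a) 0 credits  (b) -80 credits

The highest competing bid is 105 credits.
Bidding truthfully at 25 credits: the top bid is 105 credits (a rival), so Diego loses. Payoff = 0 credits.
Bidding 140 credits: Diego has the top bid, wins, and pays the second-highest bid 105 credits. Payoff = 25 credits − 105 credits = -80 credits.
This is the dominant-strategy logic: truthful bidding weakly beats any alternative.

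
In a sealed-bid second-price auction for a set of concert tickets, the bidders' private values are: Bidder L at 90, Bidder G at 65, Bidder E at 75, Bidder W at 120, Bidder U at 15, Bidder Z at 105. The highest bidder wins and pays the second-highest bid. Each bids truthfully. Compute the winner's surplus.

Ranking the bids: Bidder W 120; Bidder Z 105; Bidder L 90; Bidder E 75; Bidder G 65; Bidder U 15.
Bidder W wins with the top bid and pays the second-highest, 105.
Surplus = 120 − 105 = 15.

Winner's surplus: 15.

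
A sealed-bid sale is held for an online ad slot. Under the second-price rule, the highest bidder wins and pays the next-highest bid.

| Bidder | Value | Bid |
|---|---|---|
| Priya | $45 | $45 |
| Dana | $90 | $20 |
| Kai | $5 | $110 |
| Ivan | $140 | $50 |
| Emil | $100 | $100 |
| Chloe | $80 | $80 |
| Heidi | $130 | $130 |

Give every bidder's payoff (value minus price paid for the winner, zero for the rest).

Payoffs: Priya $0, Dana $0, Kai $0, Ivan $0, Emil $0, Chloe $0, Heidi $20.

Bids in descending order: Heidi $130 > Kai $110 > Emil $100 > Chloe $80 > Ivan $50 > Priya $45 > Dana $20.
Heidi has the top bid and wins; the price is the second-highest bid, $110.
Heidi's payoff = $130 − $110 = $20. All other bidders lose, so their payoff is 0.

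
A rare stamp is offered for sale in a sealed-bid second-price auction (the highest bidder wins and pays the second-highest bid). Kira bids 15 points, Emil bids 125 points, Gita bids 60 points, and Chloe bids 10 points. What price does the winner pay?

60 points

Sorted high to low: Emil 125 points, then Gita 60 points, then Kira 15 points, then Chloe 10 points.
Emil is the highest bidder, so Emil wins.
Under the second-price rule, the price is the second-highest bid: 60 points.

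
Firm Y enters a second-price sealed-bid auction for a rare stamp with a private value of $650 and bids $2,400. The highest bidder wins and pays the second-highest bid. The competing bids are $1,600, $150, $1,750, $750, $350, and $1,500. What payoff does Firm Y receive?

Highest competing bid: $1,750.
Firm Y's bid $2,400 is the highest overall, so Firm Y wins and pays the second-highest bid, $1,750.
Payoff = value − price = $650 − $1,750 = -$1,100.

Firm Y's payoff: -$1,100.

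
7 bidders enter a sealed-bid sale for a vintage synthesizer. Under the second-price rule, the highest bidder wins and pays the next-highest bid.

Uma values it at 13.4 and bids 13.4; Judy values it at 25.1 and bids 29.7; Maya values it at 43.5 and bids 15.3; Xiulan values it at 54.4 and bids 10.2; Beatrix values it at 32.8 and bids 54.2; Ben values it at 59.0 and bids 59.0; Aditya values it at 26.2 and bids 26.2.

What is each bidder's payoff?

Ordered from highest: Ben 59.0; Beatrix 54.2; Judy 29.7; Aditya 26.2; Maya 15.3; Uma 13.4; Xiulan 10.2.
Ben has the top bid and wins; the price is the second-highest bid, 54.2.
Ben's payoff = 59.0 − 54.2 = 4.8. All other bidders lose, so their payoff is 0.

Payoffs: Uma 0.0, Judy 0.0, Maya 0.0, Xiulan 0.0, Beatrix 0.0, Ben 4.8, Aditya 0.0.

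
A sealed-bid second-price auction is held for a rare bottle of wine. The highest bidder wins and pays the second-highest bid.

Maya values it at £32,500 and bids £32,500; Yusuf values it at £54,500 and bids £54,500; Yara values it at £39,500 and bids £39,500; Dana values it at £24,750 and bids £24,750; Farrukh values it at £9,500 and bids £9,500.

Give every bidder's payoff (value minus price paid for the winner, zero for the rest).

Ordered from highest: Yusuf £54,500 > Yara £39,500 > Maya £32,500 > Dana £24,750 > Farrukh £9,500.
Yusuf has the top bid and wins; the price is the second-highest bid, £39,500.
Yusuf's payoff = £54,500 − £39,500 = £15,000. All other bidders lose, so their payoff is 0.

Payoffs: Maya £0, Yusuf £15,000, Yara £0, Dana £0, Farrukh £0.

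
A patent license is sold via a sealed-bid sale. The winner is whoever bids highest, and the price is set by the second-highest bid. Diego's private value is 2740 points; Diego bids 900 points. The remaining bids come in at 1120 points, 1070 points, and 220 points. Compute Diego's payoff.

Highest competing bid: 1120 points.
Diego's bid 900 points is not the highest, so Diego loses, pays nothing, and earns zero payoff.

0 points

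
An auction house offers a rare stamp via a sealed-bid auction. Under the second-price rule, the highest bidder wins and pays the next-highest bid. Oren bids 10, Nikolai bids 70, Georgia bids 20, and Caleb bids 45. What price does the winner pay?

Ranking the bids: Nikolai 70, then Caleb 45, then Georgia 20, then Oren 10.
Nikolai has the highest bid, so Nikolai wins.
The second-highest bid is 45, so that is what Nikolai pays.

Price paid: 45.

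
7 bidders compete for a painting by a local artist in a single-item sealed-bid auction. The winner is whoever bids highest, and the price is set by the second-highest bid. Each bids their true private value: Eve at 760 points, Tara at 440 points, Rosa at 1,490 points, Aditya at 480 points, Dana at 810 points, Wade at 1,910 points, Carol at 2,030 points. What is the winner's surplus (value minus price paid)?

Ranking the bids: Carol 2,030 points > Wade 1,910 points > Rosa 1,490 points > Dana 810 points > Eve 760 points > Aditya 480 points > Tara 440 points.
Carol wins with the top bid and pays the second-highest, 1,910 points.
Surplus = 2,030 points − 1,910 points = 120 points.

Surplus = 120 points.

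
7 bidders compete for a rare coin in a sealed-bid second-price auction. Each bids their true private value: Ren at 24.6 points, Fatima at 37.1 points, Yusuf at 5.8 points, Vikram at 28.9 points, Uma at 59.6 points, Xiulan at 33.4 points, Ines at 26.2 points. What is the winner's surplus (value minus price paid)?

22.5 points

Sorted high to low: Uma 59.6 points; Fatima 37.1 points; Xiulan 33.4 points; Vikram 28.9 points; Ines 26.2 points; Ren 24.6 points; Yusuf 5.8 points.
Uma wins with the top bid and pays the second-highest, 37.1 points.
Surplus = 59.6 points − 37.1 points = 22.5 points.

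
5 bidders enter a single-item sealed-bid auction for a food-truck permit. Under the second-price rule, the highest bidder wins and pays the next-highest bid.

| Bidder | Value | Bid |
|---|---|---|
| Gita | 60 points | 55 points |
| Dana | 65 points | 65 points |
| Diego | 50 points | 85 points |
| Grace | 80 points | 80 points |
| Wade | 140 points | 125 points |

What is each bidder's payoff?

Ranking the bids: Wade 125 points; Diego 85 points; Grace 80 points; Dana 65 points; Gita 55 points.
Wade has the top bid and wins; the price is the second-highest bid, 85 points.
Wade's payoff = 140 points − 85 points = 55 points. All other bidders lose, so their payoff is 0.

Gita 0 points, Dana 0 points, Diego 0 points, Grace 0 points, Wade 55 points.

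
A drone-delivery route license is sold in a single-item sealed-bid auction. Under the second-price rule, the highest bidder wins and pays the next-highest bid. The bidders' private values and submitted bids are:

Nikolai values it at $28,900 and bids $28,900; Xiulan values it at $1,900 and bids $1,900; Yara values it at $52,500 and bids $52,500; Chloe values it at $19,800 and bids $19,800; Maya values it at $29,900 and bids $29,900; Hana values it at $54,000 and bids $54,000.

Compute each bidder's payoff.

Ranking the bids: Hana $54,000; Yara $52,500; Maya $29,900; Nikolai $28,900; Chloe $19,800; Xiulan $1,900.
Hana has the top bid and wins; the price is the second-highest bid, $52,500.
Hana's payoff = $54,000 − $52,500 = $1,500. All other bidders lose, so their payoff is 0.

Payoffs: Nikolai $0, Xiulan $0, Yara $0, Chloe $0, Maya $0, Hana $1,500.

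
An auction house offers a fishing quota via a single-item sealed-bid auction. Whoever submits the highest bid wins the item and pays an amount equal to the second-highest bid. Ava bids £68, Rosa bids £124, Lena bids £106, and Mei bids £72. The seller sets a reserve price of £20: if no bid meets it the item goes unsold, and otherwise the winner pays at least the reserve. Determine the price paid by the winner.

£106

Bids in descending order: Rosa £124 > Lena £106 > Mei £72 > Ava £68.
Rosa has the highest bid, so Rosa wins.
The second-highest bid is £106, which exceeds the reserve, so that sets the price.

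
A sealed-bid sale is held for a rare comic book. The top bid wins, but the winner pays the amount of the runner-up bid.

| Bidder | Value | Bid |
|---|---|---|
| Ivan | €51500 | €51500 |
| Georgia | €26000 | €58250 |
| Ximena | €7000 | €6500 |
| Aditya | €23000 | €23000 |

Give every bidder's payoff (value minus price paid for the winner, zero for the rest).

Sorted high to low: Georgia €58250 > Ivan €51500 > Aditya €23000 > Ximena €6500.
Georgia has the top bid and wins; the price is the second-highest bid, €51500.
Georgia's payoff = €26000 − €51500 = -€25500. All other bidders lose, so their payoff is 0.

Ivan €0, Georgia -€25500, Ximena €0, Aditya €0.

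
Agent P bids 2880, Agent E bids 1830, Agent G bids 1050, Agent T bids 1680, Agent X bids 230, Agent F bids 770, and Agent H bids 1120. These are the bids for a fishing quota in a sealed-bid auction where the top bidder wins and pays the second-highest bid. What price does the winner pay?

Price paid: 1830.

Sorted high to low: Agent P 2880; Agent E 1830; Agent T 1680; Agent H 1120; Agent G 1050; Agent F 770; Agent X 230.
Agent P is the highest bidder, so Agent P wins.
Under the second-price rule, the price is the second-highest bid: 1830.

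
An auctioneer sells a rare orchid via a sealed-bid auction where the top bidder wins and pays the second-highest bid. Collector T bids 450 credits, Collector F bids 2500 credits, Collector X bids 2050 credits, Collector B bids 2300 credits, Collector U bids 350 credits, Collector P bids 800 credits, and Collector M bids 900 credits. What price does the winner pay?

Bids in descending order: Collector F 2500 credits > Collector B 2300 credits > Collector X 2050 credits > Collector M 900 credits > Collector P 800 credits > Collector T 450 credits > Collector U 350 credits.
Collector F is the highest bidder, so Collector F wins.
Under the second-price rule, the price is the second-highest bid: 2300 credits.

Price paid: 2300 credits.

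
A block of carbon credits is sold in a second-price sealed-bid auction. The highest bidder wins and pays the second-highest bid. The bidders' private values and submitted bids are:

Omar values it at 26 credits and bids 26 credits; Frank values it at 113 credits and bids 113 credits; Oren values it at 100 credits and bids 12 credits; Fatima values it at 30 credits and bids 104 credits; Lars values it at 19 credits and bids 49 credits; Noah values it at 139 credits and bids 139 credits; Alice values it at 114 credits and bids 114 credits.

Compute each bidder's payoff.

Omar 0 credits, Frank 0 credits, Oren 0 credits, Fatima 0 credits, Lars 0 credits, Noah 25 credits, Alice 0 credits.

Bids in descending order: Noah 139 credits > Alice 114 credits > Frank 113 credits > Fatima 104 credits > Lars 49 credits > Omar 26 credits > Oren 12 credits.
Noah has the top bid and wins; the price is the second-highest bid, 114 credits.
Noah's payoff = 139 credits − 114 credits = 25 credits. All other bidders lose, so their payoff is 0.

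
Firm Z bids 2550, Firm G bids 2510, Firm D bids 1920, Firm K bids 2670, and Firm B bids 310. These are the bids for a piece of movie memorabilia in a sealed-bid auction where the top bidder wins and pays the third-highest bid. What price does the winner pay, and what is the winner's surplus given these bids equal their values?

The winner pays 2510 for a surplus of 160.

Sorted high to low: Firm K 2670 > Firm Z 2550 > Firm G 2510 > Firm D 1920 > Firm B 310.
Firm K is the highest bidder, so Firm K wins.
Under the third-price rule, the price is the third-highest bid: 2510.
Surplus = 2670 − 2510 = 160.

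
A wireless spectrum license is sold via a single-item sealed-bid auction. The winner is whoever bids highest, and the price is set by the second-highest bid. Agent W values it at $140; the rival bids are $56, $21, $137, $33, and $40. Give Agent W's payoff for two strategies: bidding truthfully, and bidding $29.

The highest competing bid is $137.
Bidding truthfully at $140: Agent W has the top bid, wins, and pays the second-highest bid $137. Payoff = $140 − $137 = $3.
Bidding $29: the top bid is $137 (a rival), so Agent W loses. Payoff = $0.

Truthful: $3; alternative: $0.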